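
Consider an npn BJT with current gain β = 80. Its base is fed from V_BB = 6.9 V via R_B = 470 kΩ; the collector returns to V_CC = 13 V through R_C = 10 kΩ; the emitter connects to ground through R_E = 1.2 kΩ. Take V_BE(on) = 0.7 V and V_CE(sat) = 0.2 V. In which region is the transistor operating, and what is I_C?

active; I_C ≈ 0.87 mA

Assume active. Base-emitter loop: I_B = (V_BB − V_BE)/(R_B + (β+1)R_E) = (6.9 − 0.7)/(470 + 81×1.2) = 0.0109 mA.
I_C = β·I_B = 80×0.0109 = 0.874 mA.
V_CE = V_CC − I_C·R_C − I_E·R_E = 13 − 0.874×10 − 0.885×1.2 = 3.19 V > V_CE(sat), so the active-region assumption holds.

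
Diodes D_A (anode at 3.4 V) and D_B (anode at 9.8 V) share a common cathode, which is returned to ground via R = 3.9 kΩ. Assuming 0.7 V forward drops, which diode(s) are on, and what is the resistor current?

Only D_B conducts; I_R ≈ 2.3 mA

Assume both conduct. Then node N would need to be at both 3.4−0.7 = 2.7 V and 9.8−0.7 = 9.1 V, which is impossible.
Assume only D_B conducts: V_N = 9.8 − 0.7 = 9.1 V, so I_R = 9.1/3.9 = 2.33 mA.
Check D_A: its anode-to-cathode voltage is 3.4 − 9.1 = -5.7 V < 0.7 V, so it is off. The assumption is consistent.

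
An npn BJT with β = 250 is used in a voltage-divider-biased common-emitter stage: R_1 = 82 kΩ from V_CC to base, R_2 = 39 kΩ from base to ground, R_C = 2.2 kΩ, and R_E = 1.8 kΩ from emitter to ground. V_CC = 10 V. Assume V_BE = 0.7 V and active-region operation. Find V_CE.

V_CE ≈ 4.7 V

Thevenize the base divider: V_Th = V_CC·R_2/(R_1+R_2) = 10×39/121 = 3.22 V, R_Th = R_1‖R_2 = 26.4 kΩ.
Base-emitter loop: V_Th = I_B·R_Th + V_BE + (β+1)I_B·R_E, so I_B = (3.22 − 0.7) / (26.4 + 251×1.8) = 0.00528 mA.
I_C = β·I_B = 250×0.00528 = 1.32 mA, and I_E = (β+1)I_B = 1.32 mA.
V_CE = V_CC − I_C·R_C − I_E·R_E = 10 − 1.32×2.2 − 1.32×1.8 = 4.71 V.
V_CE = 4.71 V > 0.2 V confirms active-region operation.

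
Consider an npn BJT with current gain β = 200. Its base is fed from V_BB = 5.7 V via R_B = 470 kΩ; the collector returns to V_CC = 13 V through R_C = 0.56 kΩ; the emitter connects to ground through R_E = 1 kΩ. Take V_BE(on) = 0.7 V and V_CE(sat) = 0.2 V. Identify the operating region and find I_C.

active; I_C ≈ 1.5 mA

Assume active. Base-emitter loop: I_B = (V_BB − V_BE)/(R_B + (β+1)R_E) = (5.7 − 0.7)/(470 + 201×1) = 0.00745 mA.
I_C = β·I_B = 200×0.00745 = 1.49 mA.
V_CE = V_CC − I_C·R_C − I_E·R_E = 13 − 1.49×0.56 − 1.5×1 = 10.7 V > V_CE(sat), so the active-region assumption holds.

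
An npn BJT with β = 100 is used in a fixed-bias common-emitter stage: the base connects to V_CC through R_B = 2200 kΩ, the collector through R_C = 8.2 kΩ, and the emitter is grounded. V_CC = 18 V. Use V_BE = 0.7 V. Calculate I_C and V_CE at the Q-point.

Base loop: V_CC = I_B·R_B + V_BE, so I_B = (18 − 0.7)/2200 kΩ = 0.00786 mA.
In the active region I_C = β·I_B = 100 × 0.00786 = 0.786 mA.
Collector loop: V_CE = V_CC − I_C·R_C = 18 − 0.786×8.2 = 11.6 V.
Since V_CE = 11.6 V > V_CE(sat) ≈ 0.2 V, the transistor is in the active region as assumed.

I_C ≈ 0.79 mA, V_CE ≈ 12 V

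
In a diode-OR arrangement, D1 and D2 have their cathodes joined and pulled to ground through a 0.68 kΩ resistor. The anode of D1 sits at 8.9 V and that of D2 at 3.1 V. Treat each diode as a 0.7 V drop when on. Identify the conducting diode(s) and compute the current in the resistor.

Assume both conduct. Then node N would need to be at both 8.9−0.7 = 8.2 V and 3.1−0.7 = 2.4 V, which is impossible.
Assume only D1 conducts: V_N = 8.9 − 0.7 = 8.2 V, so I_R = 8.2/0.68 = 12.1 mA.
Check D2: its anode-to-cathode voltage is 3.1 − 8.2 = -5.1 V < 0.7 V, so it is off. The assumption is consistent.

Only D1 conducts; I_R ≈ 12 mA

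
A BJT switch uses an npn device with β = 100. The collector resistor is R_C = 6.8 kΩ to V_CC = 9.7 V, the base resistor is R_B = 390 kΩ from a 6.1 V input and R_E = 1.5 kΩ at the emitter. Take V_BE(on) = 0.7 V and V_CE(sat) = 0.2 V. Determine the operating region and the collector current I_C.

Assume active. Base-emitter loop: I_B = (V_BB − V_BE)/(R_B + (β+1)R_E) = (6.1 − 0.7)/(390 + 101×1.5) = 0.00997 mA.
I_C = β·I_B = 100×0.00997 = 0.997 mA.
V_CE = V_CC − I_C·R_C − I_E·R_E = 9.7 − 0.997×6.8 − 1.01×1.5 = 1.41 V > V_CE(sat), so the active-region assumption holds.

active; I_C ≈ 1 mA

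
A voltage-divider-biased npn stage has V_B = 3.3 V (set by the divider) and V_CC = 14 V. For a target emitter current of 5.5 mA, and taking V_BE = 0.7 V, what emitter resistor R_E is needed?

V_E = V_B − V_BE = 3.3 − 0.7 = 2.6 V.
R_E = V_E / I_E = 2.6 / 5.5 = 0.473 kΩ.

R_E ≈ 0.47 kΩ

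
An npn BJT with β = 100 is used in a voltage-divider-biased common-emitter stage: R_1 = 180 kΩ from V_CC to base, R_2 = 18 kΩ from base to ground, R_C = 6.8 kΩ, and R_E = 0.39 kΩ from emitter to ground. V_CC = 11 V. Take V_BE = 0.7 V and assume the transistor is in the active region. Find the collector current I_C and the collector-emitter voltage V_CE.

I_C ≈ 0.54 mA, V_CE ≈ 7.1 V

Thevenize the base divider: V_Th = V_CC·R_2/(R_1+R_2) = 11×18/198 = 1 V, R_Th = R_1‖R_2 = 16.4 kΩ.
Base-emitter loop: V_Th = I_B·R_Th + V_BE + (β+1)I_B·R_E, so I_B = (1 − 0.7) / (16.4 + 101×0.39) = 0.00538 mA.
I_C = β·I_B = 100×0.00538 = 0.538 mA, and I_E = (β+1)I_B = 0.543 mA.
V_CE = V_CC − I_C·R_C − I_E·R_E = 11 − 0.538×6.8 − 0.543×0.39 = 7.13 V.
V_CE = 7.13 V > 0.2 V confirms active-region operation.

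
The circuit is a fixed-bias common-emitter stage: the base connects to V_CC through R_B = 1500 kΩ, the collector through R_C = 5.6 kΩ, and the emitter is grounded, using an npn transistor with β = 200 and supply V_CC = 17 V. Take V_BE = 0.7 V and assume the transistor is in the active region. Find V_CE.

Base loop: V_CC = I_B·R_B + V_BE, so I_B = (17 − 0.7)/1500 kΩ = 0.0109 mA.
In the active region I_C = β·I_B = 200 × 0.0109 = 2.17 mA.
Collector loop: V_CE = V_CC − I_C·R_C = 17 − 2.17×5.6 = 4.83 V.
Since V_CE = 4.83 V > V_CE(sat) ≈ 0.2 V, the transistor is in the active region as assumed.

V_CE ≈ 4.8 V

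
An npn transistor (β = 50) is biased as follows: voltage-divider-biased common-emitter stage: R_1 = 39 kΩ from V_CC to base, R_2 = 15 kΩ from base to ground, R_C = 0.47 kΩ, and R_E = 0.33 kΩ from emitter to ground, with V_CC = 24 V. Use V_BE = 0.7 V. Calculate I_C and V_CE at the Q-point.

Thevenize the base divider: V_Th = V_CC·R_2/(R_1+R_2) = 24×15/54 = 6.67 V, R_Th = R_1‖R_2 = 10.8 kΩ.
Base-emitter loop: V_Th = I_B·R_Th + V_BE + (β+1)I_B·R_E, so I_B = (6.67 − 0.7) / (10.8 + 51×0.33) = 0.216 mA.
I_C = β·I_B = 50×0.216 = 10.8 mA, and I_E = (β+1)I_B = 11 mA.
V_CE = V_CC − I_C·R_C − I_E·R_E = 24 − 10.8×0.47 − 11×0.33 = 15.3 V.
V_CE = 15.3 V > 0.2 V confirms active-region operation.

I_C ≈ 11 mA, V_CE ≈ 15 V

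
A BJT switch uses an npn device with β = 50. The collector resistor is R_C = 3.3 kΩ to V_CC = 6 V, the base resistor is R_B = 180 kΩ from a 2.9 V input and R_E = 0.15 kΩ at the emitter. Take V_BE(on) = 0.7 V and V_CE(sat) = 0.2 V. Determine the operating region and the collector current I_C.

Assume active. Base-emitter loop: I_B = (V_BB − V_BE)/(R_B + (β+1)R_E) = (2.9 − 0.7)/(180 + 51×0.15) = 0.0117 mA.
I_C = β·I_B = 50×0.0117 = 0.586 mA.
V_CE = V_CC − I_C·R_C − I_E·R_E = 6 − 0.586×3.3 − 0.598×0.15 = 3.98 V > V_CE(sat), so the active-region assumption holds.

active; I_C ≈ 0.59 mA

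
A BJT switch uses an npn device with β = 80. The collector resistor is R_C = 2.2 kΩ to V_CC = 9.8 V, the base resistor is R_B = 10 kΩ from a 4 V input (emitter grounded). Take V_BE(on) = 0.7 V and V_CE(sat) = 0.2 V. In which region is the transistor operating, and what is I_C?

saturation; I_C ≈ 4.4 mA

Assume active: I_B = (4 − 0.7)/10 = 0.33 mA, giving I_C = β·I_B = 26.4 mA.
But then V_CE = 9.8 − 26.4×2.2 = -48.3 V < V_CE(sat) = 0.2 V — impossible in the active region.
So the transistor is saturated. With V_CE = 0.2 V, I_C = (V_CC − 0.2)/R_C = 9.6/2.2 = 4.36 mA.
Check: β·I_B = 26.4 mA > I_C = 4.36 mA, confirming saturation.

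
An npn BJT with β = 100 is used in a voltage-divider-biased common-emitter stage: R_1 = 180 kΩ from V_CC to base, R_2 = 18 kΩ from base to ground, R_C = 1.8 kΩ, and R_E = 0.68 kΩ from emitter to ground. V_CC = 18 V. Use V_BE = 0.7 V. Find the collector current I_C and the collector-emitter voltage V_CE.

I_C ≈ 1.1 mA, V_CE ≈ 15 V

Thevenize the base divider: V_Th = V_CC·R_2/(R_1+R_2) = 18×18/198 = 1.64 V, R_Th = R_1‖R_2 = 16.4 kΩ.
Base-emitter loop: V_Th = I_B·R_Th + V_BE + (β+1)I_B·R_E, so I_B = (1.64 − 0.7) / (16.4 + 101×0.68) = 0.011 mA.
I_C = β·I_B = 100×0.011 = 1.1 mA, and I_E = (β+1)I_B = 1.11 mA.
V_CE = V_CC − I_C·R_C − I_E·R_E = 18 − 1.1×1.8 − 1.11×0.68 = 15.3 V.
V_CE = 15.3 V > 0.2 V confirms active-region operation.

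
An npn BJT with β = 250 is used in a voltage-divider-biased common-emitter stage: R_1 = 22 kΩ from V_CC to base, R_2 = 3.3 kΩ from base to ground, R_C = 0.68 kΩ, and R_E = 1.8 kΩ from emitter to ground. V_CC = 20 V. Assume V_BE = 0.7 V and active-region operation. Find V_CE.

V_CE ≈ 17 V

Thevenize the base divider: V_Th = V_CC·R_2/(R_1+R_2) = 20×3.3/25.3 = 2.61 V, R_Th = R_1‖R_2 = 2.87 kΩ.
Base-emitter loop: V_Th = I_B·R_Th + V_BE + (β+1)I_B·R_E, so I_B = (2.61 − 0.7) / (2.87 + 251×1.8) = 0.0042 mA.
I_C = β·I_B = 250×0.0042 = 1.05 mA, and I_E = (β+1)I_B = 1.05 mA.
V_CE = V_CC − I_C·R_C − I_E·R_E = 20 − 1.05×0.68 − 1.05×1.8 = 17.4 V.
V_CE = 17.4 V > 0.2 V confirms active-region operation.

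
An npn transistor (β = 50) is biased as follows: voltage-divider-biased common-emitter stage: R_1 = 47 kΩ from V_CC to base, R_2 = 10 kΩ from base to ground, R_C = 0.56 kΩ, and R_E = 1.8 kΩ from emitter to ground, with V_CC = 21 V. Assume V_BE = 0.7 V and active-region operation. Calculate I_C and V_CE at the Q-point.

I_C ≈ 1.5 mA, V_CE ≈ 17 V

Thevenize the base divider: V_Th = V_CC·R_2/(R_1+R_2) = 21×10/57 = 3.68 V, R_Th = R_1‖R_2 = 8.25 kΩ.
Base-emitter loop: V_Th = I_B·R_Th + V_BE + (β+1)I_B·R_E, so I_B = (3.68 − 0.7) / (8.25 + 51×1.8) = 0.0298 mA.
I_C = β·I_B = 50×0.0298 = 1.49 mA, and I_E = (β+1)I_B = 1.52 mA.
V_CE = V_CC − I_C·R_C − I_E·R_E = 21 − 1.49×0.56 − 1.52×1.8 = 17.4 V.
V_CE = 17.4 V > 0.2 V confirms active-region operation.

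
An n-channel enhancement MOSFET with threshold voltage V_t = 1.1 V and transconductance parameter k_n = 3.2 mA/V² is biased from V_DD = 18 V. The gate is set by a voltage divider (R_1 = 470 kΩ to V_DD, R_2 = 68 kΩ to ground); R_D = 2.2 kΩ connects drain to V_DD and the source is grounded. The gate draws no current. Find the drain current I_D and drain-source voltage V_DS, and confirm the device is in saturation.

I_D ≈ 2.2 mA, V_DS ≈ 13 V

V_G = V_DD·R_2/(R_1+R_2) = 18×68/538 = 2.28 V. With the source grounded, V_GS = V_G = 2.28 V.
Assume saturation: I_D = (k_n/2)(V_GS − V_t)² = (3.2/2)×(2.28 − 1.1)² = 1.6×1.18² = 2.21 mA.
V_DS = V_DD − I_D·R_D = 18 − 2.21×2.2 = 13.1 V.
Saturation requires V_DS ≥ V_GS − V_t = 1.18 V; 13.1 ≥ 1.18 ✓.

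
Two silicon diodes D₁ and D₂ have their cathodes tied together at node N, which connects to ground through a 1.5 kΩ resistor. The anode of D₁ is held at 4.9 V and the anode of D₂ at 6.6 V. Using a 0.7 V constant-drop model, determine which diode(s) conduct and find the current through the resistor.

Only D₂ conducts; I_R ≈ 3.9 mA

Assume both conduct. Then node N would need to be at both 4.9−0.7 = 4.2 V and 6.6−0.7 = 5.9 V, which is impossible.
Assume only D₂ conducts: V_N = 6.6 − 0.7 = 5.9 V, so I_R = 5.9/1.5 = 3.93 mA.
Check D₁: its anode-to-cathode voltage is 4.9 − 5.9 = -1 V < 0.7 V, so it is off. The assumption is consistent.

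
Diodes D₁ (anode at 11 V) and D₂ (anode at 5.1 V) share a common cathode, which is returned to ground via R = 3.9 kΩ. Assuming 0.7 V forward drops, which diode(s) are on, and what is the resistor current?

Only D₁ conducts; I_R ≈ 2.6 mA

Assume both conduct. Then node N would need to be at both 11−0.7 = 10.3 V and 5.1−0.7 = 4.4 V, which is impossible.
Assume only D₁ conducts: V_N = 11 − 0.7 = 10.3 V, so I_R = 10.3/3.9 = 2.64 mA.
Check D₂: its anode-to-cathode voltage is 5.1 − 10.3 = -5.2 V < 0.7 V, so it is off. The assumption is consistent.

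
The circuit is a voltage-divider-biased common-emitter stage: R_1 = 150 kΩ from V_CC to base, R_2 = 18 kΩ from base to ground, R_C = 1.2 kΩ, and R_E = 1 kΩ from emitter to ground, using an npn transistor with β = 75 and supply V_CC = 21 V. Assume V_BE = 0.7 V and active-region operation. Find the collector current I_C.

I_C ≈ 1.3 mA

Thevenize the base divider: V_Th = V_CC·R_2/(R_1+R_2) = 21×18/168 = 2.25 V, R_Th = R_1‖R_2 = 16.1 kΩ.
Base-emitter loop: V_Th = I_B·R_Th + V_BE + (β+1)I_B·R_E, so I_B = (2.25 − 0.7) / (16.1 + 76×1) = 0.0168 mA.
I_C = β·I_B = 75×0.0168 = 1.26 mA, and I_E = (β+1)I_B = 1.28 mA.
V_CE = V_CC − I_C·R_C − I_E·R_E = 21 − 1.26×1.2 − 1.28×1 = 18.2 V.
V_CE = 18.2 V > 0.2 V confirms active-region operation.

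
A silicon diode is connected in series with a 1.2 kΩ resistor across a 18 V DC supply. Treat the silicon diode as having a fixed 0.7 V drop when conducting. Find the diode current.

I ≈ 14 mA

KVL around the loop: 18 = V_D + I·R = 0.7 + I × 1.2 kΩ.
So I = (18 − 0.7) / 1.2 kΩ = 17.3 / 1.2 = 14.4 mA.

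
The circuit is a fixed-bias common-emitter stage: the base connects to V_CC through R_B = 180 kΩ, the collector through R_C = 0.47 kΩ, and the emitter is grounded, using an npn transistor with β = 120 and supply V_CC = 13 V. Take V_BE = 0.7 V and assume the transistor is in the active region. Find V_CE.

V_CE ≈ 9.1 V

Base loop: V_CC = I_B·R_B + V_BE, so I_B = (13 − 0.7)/180 kΩ = 0.0683 mA.
In the active region I_C = β·I_B = 120 × 0.0683 = 8.2 mA.
Collector loop: V_CE = V_CC − I_C·R_C = 13 − 8.2×0.47 = 9.15 V.
Since V_CE = 9.15 V > V_CE(sat) ≈ 0.2 V, the transistor is in the active region as assumed.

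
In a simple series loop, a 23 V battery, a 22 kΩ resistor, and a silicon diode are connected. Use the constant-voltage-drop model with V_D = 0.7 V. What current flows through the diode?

KVL around the loop: 23 = V_D + I·R = 0.7 + I × 22 kΩ.
So I = (23 − 0.7) / 22 kΩ = 22.3 / 22 = 1.01 mA.

I ≈ 1 mA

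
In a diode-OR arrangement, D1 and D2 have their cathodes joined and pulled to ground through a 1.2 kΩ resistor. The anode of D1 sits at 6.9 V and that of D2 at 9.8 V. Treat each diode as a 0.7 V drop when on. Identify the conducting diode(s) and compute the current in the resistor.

Only D2 conducts; I_R ≈ 7.6 mA

Assume both conduct. Then node N would need to be at both 6.9−0.7 = 6.2 V and 9.8−0.7 = 9.1 V, which is impossible.
Assume only D2 conducts: V_N = 9.8 − 0.7 = 9.1 V, so I_R = 9.1/1.2 = 7.58 mA.
Check D1: its anode-to-cathode voltage is 6.9 − 9.1 = -2.2 V < 0.7 V, so it is off. The assumption is consistent.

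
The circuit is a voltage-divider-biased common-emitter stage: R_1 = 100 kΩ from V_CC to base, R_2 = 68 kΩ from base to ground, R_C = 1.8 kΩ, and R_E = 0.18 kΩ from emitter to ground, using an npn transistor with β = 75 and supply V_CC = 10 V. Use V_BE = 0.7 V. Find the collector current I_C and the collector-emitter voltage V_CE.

Thevenize the base divider: V_Th = V_CC·R_2/(R_1+R_2) = 10×68/168 = 4.05 V, R_Th = R_1‖R_2 = 40.5 kΩ.
Base-emitter loop: V_Th = I_B·R_Th + V_BE + (β+1)I_B·R_E, so I_B = (4.05 − 0.7) / (40.5 + 76×0.18) = 0.0618 mA.
I_C = β·I_B = 75×0.0618 = 4.64 mA, and I_E = (β+1)I_B = 4.7 mA.
V_CE = V_CC − I_C·R_C − I_E·R_E = 10 − 4.64×1.8 − 4.7×0.18 = 0.809 V.
V_CE = 0.809 V > 0.2 V confirms active-region operation.

I_C ≈ 4.6 mA, V_CE ≈ 0.81 V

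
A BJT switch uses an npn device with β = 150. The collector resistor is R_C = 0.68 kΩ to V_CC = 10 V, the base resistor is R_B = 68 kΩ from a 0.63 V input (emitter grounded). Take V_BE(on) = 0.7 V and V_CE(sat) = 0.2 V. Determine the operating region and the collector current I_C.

cutoff; I_C ≈ 0

V_BB = 0.63 V ≤ V_BE(on) = 0.7 V, so the base-emitter junction is not forward biased.
The transistor is in cutoff: I_B = I_C = 0.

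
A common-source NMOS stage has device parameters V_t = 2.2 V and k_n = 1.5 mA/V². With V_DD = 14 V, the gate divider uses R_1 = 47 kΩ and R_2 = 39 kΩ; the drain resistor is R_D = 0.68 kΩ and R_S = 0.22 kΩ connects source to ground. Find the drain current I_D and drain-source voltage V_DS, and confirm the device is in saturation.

I_D ≈ 6 mA, V_DS ≈ 8.6 V

V_G = V_DD·R_2/(R_1+R_2) = 14×39/86 = 6.35 V.
Assume saturation: I_D = (k_n/2)(V_GS − V_t)² with V_GS = V_G − I_D·R_S = 6.35 − 0.22·I_D.
Substituting gives 0.0363·I_D² − 2.37·I_D + 12.9 = 0, with roots I_D = 6 or 59.3 mA.
The root I_D = 59.3 mA gives V_GS = -6.69 V ≤ V_t, so take I_D = 6 mA.
Then V_GS = 5.03 V and V_DS = V_DD − I_D(R_D+R_S) = 14 − 6×0.9 = 8.6 V.
Saturation requires V_DS ≥ V_GS − V_t = 2.83 V; 8.6 ≥ 2.83 ✓.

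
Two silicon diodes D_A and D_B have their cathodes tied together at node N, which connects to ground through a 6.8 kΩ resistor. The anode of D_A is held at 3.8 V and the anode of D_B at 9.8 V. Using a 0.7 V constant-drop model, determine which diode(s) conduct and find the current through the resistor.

Assume both conduct. Then node N would need to be at both 3.8−0.7 = 3.1 V and 9.8−0.7 = 9.1 V, which is impossible.
Assume only D_B conducts: V_N = 9.8 − 0.7 = 9.1 V, so I_R = 9.1/6.8 = 1.34 mA.
Check D_A: its anode-to-cathode voltage is 3.8 − 9.1 = -5.3 V < 0.7 V, so it is off. The assumption is consistent.

Only D_B conducts; I_R ≈ 1.3 mA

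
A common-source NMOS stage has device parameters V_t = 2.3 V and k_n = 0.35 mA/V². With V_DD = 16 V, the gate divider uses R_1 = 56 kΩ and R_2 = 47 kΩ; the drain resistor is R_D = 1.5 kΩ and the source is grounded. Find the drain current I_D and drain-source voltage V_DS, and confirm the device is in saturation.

I_D ≈ 4.4 mA, V_DS ≈ 9.4 V

V_G = V_DD·R_2/(R_1+R_2) = 16×47/103 = 7.3 V. With the source grounded, V_GS = V_G = 7.3 V.
Assume saturation: I_D = (k_n/2)(V_GS − V_t)² = (0.35/2)×(7.3 − 2.3)² = 0.175×5² = 4.38 mA.
V_DS = V_DD − I_D·R_D = 16 − 4.38×1.5 = 9.43 V.
Saturation requires V_DS ≥ V_GS − V_t = 5 V; 9.43 ≥ 5 ✓.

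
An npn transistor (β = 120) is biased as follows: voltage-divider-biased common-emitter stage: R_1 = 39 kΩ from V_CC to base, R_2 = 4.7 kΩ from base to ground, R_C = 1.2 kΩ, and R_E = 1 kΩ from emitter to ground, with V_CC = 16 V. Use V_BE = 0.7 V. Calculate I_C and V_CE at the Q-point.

Thevenize the base divider: V_Th = V_CC·R_2/(R_1+R_2) = 16×4.7/43.7 = 1.72 V, R_Th = R_1‖R_2 = 4.19 kΩ.
Base-emitter loop: V_Th = I_B·R_Th + V_BE + (β+1)I_B·R_E, so I_B = (1.72 − 0.7) / (4.19 + 121×1) = 0.00815 mA.
I_C = β·I_B = 120×0.00815 = 0.978 mA, and I_E = (β+1)I_B = 0.987 mA.
V_CE = V_CC − I_C·R_C − I_E·R_E = 16 − 0.978×1.2 − 0.987×1 = 13.8 V.
V_CE = 13.8 V > 0.2 V confirms active-region operation.

I_C ≈ 0.98 mA, V_CE ≈ 14 V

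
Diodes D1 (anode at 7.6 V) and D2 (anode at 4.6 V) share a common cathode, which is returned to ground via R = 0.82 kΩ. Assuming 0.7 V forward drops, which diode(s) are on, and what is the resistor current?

Only D1 conducts; I_R ≈ 8.4 mA

Assume both conduct. Then node N would need to be at both 7.6−0.7 = 6.9 V and 4.6−0.7 = 3.9 V, which is impossible.
Assume only D1 conducts: V_N = 7.6 − 0.7 = 6.9 V, so I_R = 6.9/0.82 = 8.41 mA.
Check D2: its anode-to-cathode voltage is 4.6 − 6.9 = -2.3 V < 0.7 V, so it is off. The assumption is consistent.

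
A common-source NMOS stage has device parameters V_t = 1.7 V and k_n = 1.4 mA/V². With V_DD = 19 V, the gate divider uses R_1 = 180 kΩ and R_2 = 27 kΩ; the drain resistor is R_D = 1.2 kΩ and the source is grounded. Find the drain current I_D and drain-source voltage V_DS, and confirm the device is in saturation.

V_G = V_DD·R_2/(R_1+R_2) = 19×27/207 = 2.48 V. With the source grounded, V_GS = V_G = 2.48 V.
Assume saturation: I_D = (k_n/2)(V_GS − V_t)² = (1.4/2)×(2.48 − 1.7)² = 0.7×0.778² = 0.424 mA.
V_DS = V_DD − I_D·R_D = 19 − 0.424×1.2 = 18.5 V.
Saturation requires V_DS ≥ V_GS − V_t = 0.778 V; 18.5 ≥ 0.778 ✓.

I_D ≈ 0.42 mA, V_DS ≈ 18 V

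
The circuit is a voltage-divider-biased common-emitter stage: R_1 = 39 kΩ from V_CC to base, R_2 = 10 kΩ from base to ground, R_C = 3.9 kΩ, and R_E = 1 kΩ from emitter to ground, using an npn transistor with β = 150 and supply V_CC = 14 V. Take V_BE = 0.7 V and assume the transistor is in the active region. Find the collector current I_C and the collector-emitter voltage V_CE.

Thevenize the base divider: V_Th = V_CC·R_2/(R_1+R_2) = 14×10/49 = 2.86 V, R_Th = R_1‖R_2 = 7.96 kΩ.
Base-emitter loop: V_Th = I_B·R_Th + V_BE + (β+1)I_B·R_E, so I_B = (2.86 − 0.7) / (7.96 + 151×1) = 0.0136 mA.
I_C = β·I_B = 150×0.0136 = 2.04 mA, and I_E = (β+1)I_B = 2.05 mA.
V_CE = V_CC − I_C·R_C − I_E·R_E = 14 − 2.04×3.9 − 2.05×1 = 4.01 V.
V_CE = 4.01 V > 0.2 V confirms active-region operation.

I_C ≈ 2 mA, V_CE ≈ 4 V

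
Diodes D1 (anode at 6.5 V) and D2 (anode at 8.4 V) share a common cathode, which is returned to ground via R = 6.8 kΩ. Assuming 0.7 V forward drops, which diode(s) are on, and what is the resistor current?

Only D2 conducts; I_R ≈ 1.1 mA

Assume both conduct. Then node N would need to be at both 6.5−0.7 = 5.8 V and 8.4−0.7 = 7.7 V, which is impossible.
Assume only D2 conducts: V_N = 8.4 − 0.7 = 7.7 V, so I_R = 7.7/6.8 = 1.13 mA.
Check D1: its anode-to-cathode voltage is 6.5 − 7.7 = -1.2 V < 0.7 V, so it is off. The assumption is consistent.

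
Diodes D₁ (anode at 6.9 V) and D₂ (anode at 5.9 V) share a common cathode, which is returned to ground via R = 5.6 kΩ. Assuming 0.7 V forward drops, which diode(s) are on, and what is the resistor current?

Only D₁ conducts; I_R ≈ 1.1 mA

Assume both conduct. Then node N would need to be at both 6.9−0.7 = 6.2 V and 5.9−0.7 = 5.2 V, which is impossible.
Assume only D₁ conducts: V_N = 6.9 − 0.7 = 6.2 V, so I_R = 6.2/5.6 = 1.11 mA.
Check D₂: its anode-to-cathode voltage is 5.9 − 6.2 = -0.3 V < 0.7 V, so it is off. The assumption is consistent.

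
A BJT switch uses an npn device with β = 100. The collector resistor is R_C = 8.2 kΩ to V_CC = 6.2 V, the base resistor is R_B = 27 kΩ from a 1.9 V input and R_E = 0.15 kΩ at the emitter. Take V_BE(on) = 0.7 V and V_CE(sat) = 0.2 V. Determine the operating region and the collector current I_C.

saturation; I_C ≈ 0.72 mA

Assume active: I_B = (1.9 − 0.7)/(27 + 101×0.15) = 0.0285 mA, I_C = β·I_B = 2.85 mA.
Then V_CE = 6.2 − 2.85×8.2 − 2.88×0.15 = -17.6 V < 0.2 V — the active assumption fails.
Re-solve with V_CE = 0.2 V. KCL at the emitter: V_E/R_E = (V_BB−0.7−V_E)/R_B + (V_CC−0.2−V_E)/R_C, giving V_E = 0.114 V.
I_C = (V_CC − 0.2 − V_E)/R_C = (6 − 0.114)/8.2 = 0.718 mA.
Check: I_B = (1.2 − 0.114)/27 = 0.0402 mA, and β·I_B = 4.02 mA > I_C, confirming saturation.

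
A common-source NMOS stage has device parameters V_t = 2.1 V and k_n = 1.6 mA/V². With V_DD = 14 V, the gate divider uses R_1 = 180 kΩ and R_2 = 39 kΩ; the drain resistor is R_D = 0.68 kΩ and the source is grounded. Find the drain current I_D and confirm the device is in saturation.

I_D ≈ 0.12 mA

V_G = V_DD·R_2/(R_1+R_2) = 14×39/219 = 2.49 V. With the source grounded, V_GS = V_G = 2.49 V.
Assume saturation: I_D = (k_n/2)(V_GS − V_t)² = (1.6/2)×(2.49 − 2.1)² = 0.8×0.393² = 0.124 mA.
V_DS = V_DD − I_D·R_D = 14 − 0.124×0.68 = 13.9 V.
Saturation requires V_DS ≥ V_GS − V_t = 0.393 V; 13.9 ≥ 0.393 ✓.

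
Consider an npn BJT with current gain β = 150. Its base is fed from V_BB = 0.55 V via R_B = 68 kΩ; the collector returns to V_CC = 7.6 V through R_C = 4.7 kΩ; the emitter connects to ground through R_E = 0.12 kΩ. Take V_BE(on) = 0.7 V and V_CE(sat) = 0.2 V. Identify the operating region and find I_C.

cutoff; I_C ≈ 0

V_BB = 0.55 V ≤ V_BE(on) = 0.7 V, so the base-emitter junction is not forward biased.
The transistor is in cutoff: I_B = I_C = 0.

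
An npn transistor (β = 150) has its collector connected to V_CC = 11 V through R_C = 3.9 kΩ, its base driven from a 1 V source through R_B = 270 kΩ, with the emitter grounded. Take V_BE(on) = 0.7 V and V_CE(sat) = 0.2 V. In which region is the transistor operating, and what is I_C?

Assume active. Base-emitter loop: I_B = (V_BB − V_BE)/R_B = (1 − 0.7)/270 = 0.00111 mA.
I_C = β·I_B = 150×0.00111 = 0.167 mA.
V_CE = V_CC − I_C·R_C = 11 − 0.167×3.9 = 10.3 V > V_CE(sat), so the active-region assumption holds.

active; I_C ≈ 0.17 mA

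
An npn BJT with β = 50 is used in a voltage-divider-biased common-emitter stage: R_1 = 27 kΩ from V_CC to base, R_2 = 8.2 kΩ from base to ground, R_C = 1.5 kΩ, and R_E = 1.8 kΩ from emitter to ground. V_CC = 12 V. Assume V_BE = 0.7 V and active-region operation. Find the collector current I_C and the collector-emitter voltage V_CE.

I_C ≈ 1.1 mA, V_CE ≈ 8.4 V

Thevenize the base divider: V_Th = V_CC·R_2/(R_1+R_2) = 12×8.2/35.2 = 2.8 V, R_Th = R_1‖R_2 = 6.29 kΩ.
Base-emitter loop: V_Th = I_B·R_Th + V_BE + (β+1)I_B·R_E, so I_B = (2.8 − 0.7) / (6.29 + 51×1.8) = 0.0214 mA.
I_C = β·I_B = 50×0.0214 = 1.07 mA, and I_E = (β+1)I_B = 1.09 mA.
V_CE = V_CC − I_C·R_C − I_E·R_E = 12 − 1.07×1.5 − 1.09×1.8 = 8.44 V.
V_CE = 8.44 V > 0.2 V confirms active-region operation.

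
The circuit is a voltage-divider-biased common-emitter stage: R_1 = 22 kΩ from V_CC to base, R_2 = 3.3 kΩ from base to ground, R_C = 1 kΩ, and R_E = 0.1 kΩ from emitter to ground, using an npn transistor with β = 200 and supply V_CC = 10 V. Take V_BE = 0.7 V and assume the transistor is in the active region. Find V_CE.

V_CE ≈ 4.2 V

Thevenize the base divider: V_Th = V_CC·R_2/(R_1+R_2) = 10×3.3/25.3 = 1.3 V, R_Th = R_1‖R_2 = 2.87 kΩ.
Base-emitter loop: V_Th = I_B·R_Th + V_BE + (β+1)I_B·R_E, so I_B = (1.3 − 0.7) / (2.87 + 201×0.1) = 0.0263 mA.
I_C = β·I_B = 200×0.0263 = 5.26 mA, and I_E = (β+1)I_B = 5.29 mA.
V_CE = V_CC − I_C·R_C − I_E·R_E = 10 − 5.26×1 − 5.29×0.1 = 4.21 V.
V_CE = 4.21 V > 0.2 V confirms active-region operation.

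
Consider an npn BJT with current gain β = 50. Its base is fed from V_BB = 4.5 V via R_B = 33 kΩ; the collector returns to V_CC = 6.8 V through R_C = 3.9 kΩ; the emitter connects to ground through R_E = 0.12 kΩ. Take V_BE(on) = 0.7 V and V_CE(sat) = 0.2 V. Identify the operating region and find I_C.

Assume active: I_B = (4.5 − 0.7)/(33 + 51×0.12) = 0.0971 mA, I_C = β·I_B = 4.86 mA.
Then V_CE = 6.8 − 4.86×3.9 − 4.95×0.12 = -12.7 V < 0.2 V — the active assumption fails.
Re-solve with V_CE = 0.2 V. KCL at the emitter: V_E/R_E = (V_BB−0.7−V_E)/R_B + (V_CC−0.2−V_E)/R_C, giving V_E = 0.21 V.
I_C = (V_CC − 0.2 − V_E)/R_C = (6.6 − 0.21)/3.9 = 1.64 mA.
Check: I_B = (3.8 − 0.21)/33 = 0.109 mA, and β·I_B = 5.44 mA > I_C, confirming saturation.

saturation; I_C ≈ 1.6 mA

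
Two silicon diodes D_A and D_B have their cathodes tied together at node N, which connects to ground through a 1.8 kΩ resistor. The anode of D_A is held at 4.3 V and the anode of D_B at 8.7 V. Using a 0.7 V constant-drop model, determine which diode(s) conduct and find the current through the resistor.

Only D_B conducts; I_R ≈ 4.4 mA

Assume both conduct. Then node N would need to be at both 4.3−0.7 = 3.6 V and 8.7−0.7 = 8 V, which is impossible.
Assume only D_B conducts: V_N = 8.7 − 0.7 = 8 V, so I_R = 8/1.8 = 4.44 mA.
Check D_A: its anode-to-cathode voltage is 4.3 − 8 = -3.7 V < 0.7 V, so it is off. The assumption is consistent.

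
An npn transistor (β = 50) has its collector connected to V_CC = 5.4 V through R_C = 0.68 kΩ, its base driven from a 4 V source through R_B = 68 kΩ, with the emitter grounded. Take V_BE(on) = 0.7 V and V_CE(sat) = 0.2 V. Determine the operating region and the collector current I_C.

Assume active. Base-emitter loop: I_B = (V_BB − V_BE)/R_B = (4 − 0.7)/68 = 0.0485 mA.
I_C = β·I_B = 50×0.0485 = 2.43 mA.
V_CE = V_CC − I_C·R_C = 5.4 − 2.43×0.68 = 3.75 V > V_CE(sat), so the active-region assumption holds.

active; I_C ≈ 2.4 mA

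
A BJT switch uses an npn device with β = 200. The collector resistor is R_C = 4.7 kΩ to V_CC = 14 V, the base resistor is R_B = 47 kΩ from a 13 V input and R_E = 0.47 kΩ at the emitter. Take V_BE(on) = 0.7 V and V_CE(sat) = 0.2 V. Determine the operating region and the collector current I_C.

saturation; I_C ≈ 2.6 mA

Assume active: I_B = (13 − 0.7)/(47 + 201×0.47) = 0.0869 mA, I_C = β·I_B = 17.4 mA.
Then V_CE = 14 − 17.4×4.7 − 17.5×0.47 = -75.9 V < 0.2 V — the active assumption fails.
Re-solve with V_CE = 0.2 V. KCL at the emitter: V_E/R_E = (V_BB−0.7−V_E)/R_B + (V_CC−0.2−V_E)/R_C, giving V_E = 1.35 V.
I_C = (V_CC − 0.2 − V_E)/R_C = (13.8 − 1.35)/4.7 = 2.65 mA.
Check: I_B = (12.3 − 1.35)/47 = 0.233 mA, and β·I_B = 46.6 mA > I_C, confirming saturation.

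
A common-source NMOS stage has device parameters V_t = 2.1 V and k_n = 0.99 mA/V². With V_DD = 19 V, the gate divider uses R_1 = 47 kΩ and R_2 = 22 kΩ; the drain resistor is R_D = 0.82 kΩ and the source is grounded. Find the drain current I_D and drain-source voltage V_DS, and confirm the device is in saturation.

V_G = V_DD·R_2/(R_1+R_2) = 19×22/69 = 6.06 V. With the source grounded, V_GS = V_G = 6.06 V.
Assume saturation: I_D = (k_n/2)(V_GS − V_t)² = (0.99/2)×(6.06 − 2.1)² = 0.495×3.96² = 7.75 mA.
V_DS = V_DD − I_D·R_D = 19 − 7.75×0.82 = 12.6 V.
Saturation requires V_DS ≥ V_GS − V_t = 3.96 V; 12.6 ≥ 3.96 ✓.

I_D ≈ 7.8 mA, V_DS ≈ 13 V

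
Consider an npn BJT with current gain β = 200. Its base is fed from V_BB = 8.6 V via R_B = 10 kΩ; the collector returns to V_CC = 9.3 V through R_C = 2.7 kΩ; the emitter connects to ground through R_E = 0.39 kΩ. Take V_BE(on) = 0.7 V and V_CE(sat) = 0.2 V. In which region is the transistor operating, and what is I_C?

saturation; I_C ≈ 2.9 mA

Assume active: I_B = (8.6 − 0.7)/(10 + 201×0.39) = 0.0894 mA, I_C = β·I_B = 17.9 mA.
Then V_CE = 9.3 − 17.9×2.7 − 18×0.39 = -46 V < 0.2 V — the active assumption fails.
Re-solve with V_CE = 0.2 V. KCL at the emitter: V_E/R_E = (V_BB−0.7−V_E)/R_B + (V_CC−0.2−V_E)/R_C, giving V_E = 1.37 V.
I_C = (V_CC − 0.2 − V_E)/R_C = (9.1 − 1.37)/2.7 = 2.86 mA.
Check: I_B = (7.9 − 1.37)/10 = 0.653 mA, and β·I_B = 131 mA > I_C, confirming saturation.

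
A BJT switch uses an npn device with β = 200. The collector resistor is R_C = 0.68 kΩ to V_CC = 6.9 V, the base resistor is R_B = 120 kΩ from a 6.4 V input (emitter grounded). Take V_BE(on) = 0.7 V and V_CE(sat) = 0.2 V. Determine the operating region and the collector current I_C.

active; I_C ≈ 9.5 mA

Assume active. Base-emitter loop: I_B = (V_BB − V_BE)/R_B = (6.4 − 0.7)/120 = 0.0475 mA.
I_C = β·I_B = 200×0.0475 = 9.5 mA.
V_CE = V_CC − I_C·R_C = 6.9 − 9.5×0.68 = 0.44 V > V_CE(sat), so the active-region assumption holds.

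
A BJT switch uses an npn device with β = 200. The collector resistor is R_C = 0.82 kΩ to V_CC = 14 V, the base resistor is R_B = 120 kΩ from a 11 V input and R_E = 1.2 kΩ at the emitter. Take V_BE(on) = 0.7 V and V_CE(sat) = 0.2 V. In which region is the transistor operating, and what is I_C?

Assume active. Base-emitter loop: I_B = (V_BB − V_BE)/(R_B + (β+1)R_E) = (11 − 0.7)/(120 + 201×1.2) = 0.0285 mA.
I_C = β·I_B = 200×0.0285 = 5.7 mA.
V_CE = V_CC − I_C·R_C − I_E·R_E = 14 − 5.7×0.82 − 5.73×1.2 = 2.45 V > V_CE(sat), so the active-region assumption holds.

active; I_C ≈ 5.7 mA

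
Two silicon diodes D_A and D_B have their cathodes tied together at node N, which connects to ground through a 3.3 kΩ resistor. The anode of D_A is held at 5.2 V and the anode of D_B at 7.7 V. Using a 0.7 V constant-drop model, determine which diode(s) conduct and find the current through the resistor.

Assume both conduct. Then node N would need to be at both 5.2−0.7 = 4.5 V and 7.7−0.7 = 7 V, which is impossible.
Assume only D_B conducts: V_N = 7.7 − 0.7 = 7 V, so I_R = 7/3.3 = 2.12 mA.
Check D_A: its anode-to-cathode voltage is 5.2 − 7 = -1.8 V < 0.7 V, so it is off. The assumption is consistent.

Only D_B conducts; I_R ≈ 2.1 mA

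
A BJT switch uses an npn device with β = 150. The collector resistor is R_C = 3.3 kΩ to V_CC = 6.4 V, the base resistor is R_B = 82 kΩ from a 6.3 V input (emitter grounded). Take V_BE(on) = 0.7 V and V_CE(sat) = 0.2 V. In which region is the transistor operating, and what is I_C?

Assume active: I_B = (6.3 − 0.7)/82 = 0.0683 mA, giving I_C = β·I_B = 10.2 mA.
But then V_CE = 6.4 − 10.2×3.3 = -27.4 V < V_CE(sat) = 0.2 V — impossible in the active region.
So the transistor is saturated. With V_CE = 0.2 V, I_C = (V_CC − 0.2)/R_C = 6.2/3.3 = 1.88 mA.
Check: β·I_B = 10.2 mA > I_C = 1.88 mA, confirming saturation.

saturation; I_C ≈ 1.9 mA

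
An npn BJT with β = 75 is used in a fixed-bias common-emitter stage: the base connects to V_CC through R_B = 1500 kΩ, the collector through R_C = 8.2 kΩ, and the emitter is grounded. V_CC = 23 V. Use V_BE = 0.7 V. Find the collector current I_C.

Base loop: V_CC = I_B·R_B + V_BE, so I_B = (23 − 0.7)/1500 kΩ = 0.0149 mA.
In the active region I_C = β·I_B = 75 × 0.0149 = 1.11 mA.
Collector loop: V_CE = V_CC − I_C·R_C = 23 − 1.11×8.2 = 13.9 V.
Since V_CE = 13.9 V > V_CE(sat) ≈ 0.2 V, the transistor is in the active region as assumed.

I_C ≈ 1.1 mA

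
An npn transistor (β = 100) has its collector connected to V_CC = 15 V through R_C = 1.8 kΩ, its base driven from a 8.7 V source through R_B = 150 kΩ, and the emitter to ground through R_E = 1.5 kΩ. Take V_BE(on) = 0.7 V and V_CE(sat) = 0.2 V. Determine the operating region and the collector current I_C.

Assume active. Base-emitter loop: I_B = (V_BB − V_BE)/(R_B + (β+1)R_E) = (8.7 − 0.7)/(150 + 101×1.5) = 0.0265 mA.
I_C = β·I_B = 100×0.0265 = 2.65 mA.
V_CE = V_CC − I_C·R_C − I_E·R_E = 15 − 2.65×1.8 − 2.68×1.5 = 6.2 V > V_CE(sat), so the active-region assumption holds.

active; I_C ≈ 2.7 mA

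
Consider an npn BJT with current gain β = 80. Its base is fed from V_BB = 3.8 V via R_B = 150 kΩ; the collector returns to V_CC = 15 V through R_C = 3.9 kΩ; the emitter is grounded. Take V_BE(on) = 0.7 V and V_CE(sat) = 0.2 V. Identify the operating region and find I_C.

active; I_C ≈ 1.7 mA

Assume active. Base-emitter loop: I_B = (V_BB − V_BE)/R_B = (3.8 − 0.7)/150 = 0.0207 mA.
I_C = β·I_B = 80×0.0207 = 1.65 mA.
V_CE = V_CC − I_C·R_C = 15 − 1.65×3.9 = 8.55 V > V_CE(sat), so the active-region assumption holds.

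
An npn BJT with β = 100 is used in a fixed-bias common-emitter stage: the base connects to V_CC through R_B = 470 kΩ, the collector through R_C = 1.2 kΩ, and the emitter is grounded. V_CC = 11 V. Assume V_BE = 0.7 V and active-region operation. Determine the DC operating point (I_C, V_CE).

I_C ≈ 2.2 mA, V_CE ≈ 8.4 V

Base loop: V_CC = I_B·R_B + V_BE, so I_B = (11 − 0.7)/470 kΩ = 0.0219 mA.
In the active region I_C = β·I_B = 100 × 0.0219 = 2.19 mA.
Collector loop: V_CE = V_CC − I_C·R_C = 11 − 2.19×1.2 = 8.37 V.
Since V_CE = 8.37 V > V_CE(sat) ≈ 0.2 V, the transistor is in the active region as assumed.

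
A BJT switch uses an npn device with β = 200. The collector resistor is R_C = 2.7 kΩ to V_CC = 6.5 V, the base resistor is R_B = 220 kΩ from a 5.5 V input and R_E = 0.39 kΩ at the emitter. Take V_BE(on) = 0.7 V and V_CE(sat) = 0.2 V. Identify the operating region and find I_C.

saturation; I_C ≈ 2 mA

Assume active: I_B = (5.5 − 0.7)/(220 + 201×0.39) = 0.0161 mA, I_C = β·I_B = 3.22 mA.
Then V_CE = 6.5 − 3.22×2.7 − 3.23×0.39 = -3.45 V < 0.2 V — the active assumption fails.
Re-solve with V_CE = 0.2 V. KCL at the emitter: V_E/R_E = (V_BB−0.7−V_E)/R_B + (V_CC−0.2−V_E)/R_C, giving V_E = 0.801 V.
I_C = (V_CC − 0.2 − V_E)/R_C = (6.3 − 0.801)/2.7 = 2.04 mA.
Check: I_B = (4.8 − 0.801)/220 = 0.0182 mA, and β·I_B = 3.64 mA > I_C, confirming saturation.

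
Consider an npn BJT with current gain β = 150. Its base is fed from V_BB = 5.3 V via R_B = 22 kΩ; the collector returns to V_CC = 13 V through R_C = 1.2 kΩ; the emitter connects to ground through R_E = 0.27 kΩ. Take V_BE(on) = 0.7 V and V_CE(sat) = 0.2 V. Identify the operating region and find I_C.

saturation; I_C ≈ 8.7 mA

Assume active: I_B = (5.3 − 0.7)/(22 + 151×0.27) = 0.0733 mA, I_C = β·I_B = 11 mA.
Then V_CE = 13 − 11×1.2 − 11.1×0.27 = -3.18 V < 0.2 V — the active assumption fails.
Re-solve with V_CE = 0.2 V. KCL at the emitter: V_E/R_E = (V_BB−0.7−V_E)/R_B + (V_CC−0.2−V_E)/R_C, giving V_E = 2.37 V.
I_C = (V_CC − 0.2 − V_E)/R_C = (12.8 − 2.37)/1.2 = 8.69 mA.
Check: I_B = (4.6 − 2.37)/22 = 0.101 mA, and β·I_B = 15.2 mA > I_C, confirming saturation.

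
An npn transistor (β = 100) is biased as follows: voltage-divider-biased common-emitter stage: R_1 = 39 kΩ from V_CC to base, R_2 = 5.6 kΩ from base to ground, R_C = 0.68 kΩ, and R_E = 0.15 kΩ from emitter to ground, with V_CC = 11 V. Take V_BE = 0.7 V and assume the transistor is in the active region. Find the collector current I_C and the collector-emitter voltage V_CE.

I_C ≈ 3.4 mA, V_CE ≈ 8.2 V

Thevenize the base divider: V_Th = V_CC·R_2/(R_1+R_2) = 11×5.6/44.6 = 1.38 V, R_Th = R_1‖R_2 = 4.9 kΩ.
Base-emitter loop: V_Th = I_B·R_Th + V_BE + (β+1)I_B·R_E, so I_B = (1.38 − 0.7) / (4.9 + 101×0.15) = 0.034 mA.
I_C = β·I_B = 100×0.034 = 3.4 mA, and I_E = (β+1)I_B = 3.43 mA.
V_CE = V_CC − I_C·R_C − I_E·R_E = 11 − 3.4×0.68 − 3.43×0.15 = 8.17 V.
V_CE = 8.17 V > 0.2 V confirms active-region operation.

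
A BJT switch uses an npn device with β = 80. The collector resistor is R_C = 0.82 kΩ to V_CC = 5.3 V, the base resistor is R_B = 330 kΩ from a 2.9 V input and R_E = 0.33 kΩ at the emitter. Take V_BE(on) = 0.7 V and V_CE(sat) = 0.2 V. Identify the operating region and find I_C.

active; I_C ≈ 0.49 mA

Assume active. Base-emitter loop: I_B = (V_BB − V_BE)/(R_B + (β+1)R_E) = (2.9 − 0.7)/(330 + 81×0.33) = 0.00617 mA.
I_C = β·I_B = 80×0.00617 = 0.493 mA.
V_CE = V_CC − I_C·R_C − I_E·R_E = 5.3 − 0.493×0.82 − 0.5×0.33 = 4.73 V > V_CE(sat), so the active-region assumption holds.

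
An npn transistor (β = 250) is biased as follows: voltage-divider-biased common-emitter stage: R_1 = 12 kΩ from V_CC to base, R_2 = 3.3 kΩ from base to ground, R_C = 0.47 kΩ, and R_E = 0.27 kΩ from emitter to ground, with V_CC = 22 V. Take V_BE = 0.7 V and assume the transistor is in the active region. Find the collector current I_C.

I_C ≈ 14 mA

Thevenize the base divider: V_Th = V_CC·R_2/(R_1+R_2) = 22×3.3/15.3 = 4.75 V, R_Th = R_1‖R_2 = 2.59 kΩ.
Base-emitter loop: V_Th = I_B·R_Th + V_BE + (β+1)I_B·R_E, so I_B = (4.75 − 0.7) / (2.59 + 251×0.27) = 0.0575 mA.
I_C = β·I_B = 250×0.0575 = 14.4 mA, and I_E = (β+1)I_B = 14.4 mA.
V_CE = V_CC − I_C·R_C − I_E·R_E = 22 − 14.4×0.47 − 14.4×0.27 = 11.3 V.
V_CE = 11.3 V > 0.2 V confirms active-region operation.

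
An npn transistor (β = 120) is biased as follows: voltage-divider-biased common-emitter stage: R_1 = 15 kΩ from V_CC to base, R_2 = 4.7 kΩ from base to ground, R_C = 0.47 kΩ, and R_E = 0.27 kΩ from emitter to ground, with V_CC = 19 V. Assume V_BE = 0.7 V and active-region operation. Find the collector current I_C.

Thevenize the base divider: V_Th = V_CC·R_2/(R_1+R_2) = 19×4.7/19.7 = 4.53 V, R_Th = R_1‖R_2 = 3.58 kΩ.
Base-emitter loop: V_Th = I_B·R_Th + V_BE + (β+1)I_B·R_E, so I_B = (4.53 − 0.7) / (3.58 + 121×0.27) = 0.106 mA.
I_C = β·I_B = 120×0.106 = 12.7 mA, and I_E = (β+1)I_B = 12.8 mA.
V_CE = V_CC − I_C·R_C − I_E·R_E = 19 − 12.7×0.47 − 12.8×0.27 = 9.58 V.
V_CE = 9.58 V > 0.2 V confirms active-region operation.

I_C ≈ 13 mA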